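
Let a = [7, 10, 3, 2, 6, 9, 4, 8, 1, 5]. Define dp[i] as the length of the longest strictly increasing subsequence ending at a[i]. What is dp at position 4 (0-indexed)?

dp[i] = 1 + max{dp[j] : j<i, a[j]<a[i]} (or 1 if no such j):
i:      0  1  2  3  4  5  6  7  8  9
a[i]:   7 10  3  2  6  9  4  8  1  5
dp:     1  2  1  1  2  3  2  3  1  3
At index 4 the value is 2.

2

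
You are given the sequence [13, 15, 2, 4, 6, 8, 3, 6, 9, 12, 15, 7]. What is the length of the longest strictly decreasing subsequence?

Negate each value so 'decreasing' becomes 'increasing', then run patience tails on the negated sequence:
-13 → extends → [-13]
-15 → replaces -13 → [-15]
-2 → extends → [-15, -2]
-4 → replaces -2 → [-15, -4]
-6 → replaces -4 → [-15, -6]
-8 → replaces -6 → [-15, -8]
-3 → extends → [-15, -8, -3]
-6 → replaces -3 → [-15, -8, -6]
-9 → replaces -8 → [-15, -9, -6]
-12 → replaces -9 → [-15, -12, -6]
-15 → already a tail → [-15, -12, -6]
-7 → replaces -6 → [-15, -12, -7]
Three tails, so the longest strictly decreasing subsequence of the original has length 3.

3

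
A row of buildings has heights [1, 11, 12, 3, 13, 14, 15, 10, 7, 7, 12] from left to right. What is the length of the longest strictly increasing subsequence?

6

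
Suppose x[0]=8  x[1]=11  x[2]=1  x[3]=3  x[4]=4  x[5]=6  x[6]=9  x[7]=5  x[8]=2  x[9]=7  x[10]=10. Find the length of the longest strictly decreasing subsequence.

Let dp[i] be the longest strictly decreasing subsequence ending at i:
i:      0  1  2  3  4  5  6  7  8  9 10
x[i]:   8 11  1  3  4  6  9  5  2  7 10
dp:     1  1  2  2  2  2  2  3  4  3  2
Maximum is 4.

4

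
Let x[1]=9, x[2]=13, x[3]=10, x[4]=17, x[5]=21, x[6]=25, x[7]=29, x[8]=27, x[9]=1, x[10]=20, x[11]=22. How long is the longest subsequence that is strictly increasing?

6

Track the smallest tail for each achievable length (strict):
9 → extends → [9]
13 → extends → [9, 13]
10 → replaces 13 → [9, 10]
17 → extends → [9, 10, 17]
21 → extends → [9, 10, 17, 21]
25 → extends → [9, 10, 17, 21, 25]
29 → extends → [9, 10, 17, 21, 25, 29]
27 → replaces 29 → [9, 10, 17, 21, 25, 27]
1 → replaces 9 → [1, 10, 17, 21, 25, 27]
20 → replaces 21 → [1, 10, 17, 20, 25, 27]
22 → replaces 25 → [1, 10, 17, 20, 22, 27]
Six tails, so the longest strictly increasing subsequence has length 6 (e.g. 9, 13, 17, 21, 25, 29).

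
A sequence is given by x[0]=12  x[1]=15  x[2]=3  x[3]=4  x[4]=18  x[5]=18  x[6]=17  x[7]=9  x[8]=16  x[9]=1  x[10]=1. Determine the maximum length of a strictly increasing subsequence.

Track the smallest tail for each achievable length (strict):
12 → extends → [12]
15 → extends → [12, 15]
3 → replaces 12 → [3, 15]
4 → replaces 15 → [3, 4]
18 → extends → [3, 4, 18]
18 → already a tail → [3, 4, 18]
17 → replaces 18 → [3, 4, 17]
9 → replaces 17 → [3, 4, 9]
16 → extends → [3, 4, 9, 16]
1 → replaces 3 → [1, 4, 9, 16]
1 → already a tail → [1, 4, 9, 16]
Four tails, so the longest strictly increasing subsequence has length 4 (e.g. 3, 4, 9, 16).

4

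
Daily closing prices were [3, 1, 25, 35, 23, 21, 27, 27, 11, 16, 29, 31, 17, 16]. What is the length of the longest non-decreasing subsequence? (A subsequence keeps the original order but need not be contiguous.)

Let dp[i] be the length of the longest such subsequence ending at index i:
i:      1  2  3  4  5  6  7  8  9 10 11 12 13 14
a[i]:   3  1 25 35 23 21 27 27 11 16 29 31 17 16
dp:     1  1  2  3  2  2  3  4  2  3  5  6  4  4
Maximum dp value is 6.

6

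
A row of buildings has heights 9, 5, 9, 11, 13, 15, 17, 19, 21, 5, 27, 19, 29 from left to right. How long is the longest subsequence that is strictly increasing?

10

Track the smallest tail for each achievable length (strict):
9 → extends → [9]
5 → replaces 9 → [5]
9 → extends → [5, 9]
11 → extends → [5, 9, 11]
13 → extends → [5, 9, 11, 13]
15 → extends → [5, 9, 11, 13, 15]
17 → extends → [5, 9, 11, 13, 15, 17]
19 → extends → [5, 9, 11, 13, 15, 17, 19]
21 → extends → [5, 9, 11, 13, 15, 17, 19, 21]
5 → already a tail → [5, 9, 11, 13, 15, 17, 19, 21]
27 → extends → [5, 9, 11, 13, 15, 17, 19, 21, 27]
19 → already a tail → [5, 9, 11, 13, 15, 17, 19, 21, 27]
29 → extends → [5, 9, 11, 13, 15, 17, 19, 21, 27, 29]
Ten tails, so the longest strictly increasing subsequence has length 10 (e.g. 5, 9, 11, 13, 15, 17, 19, 21, 27, 29).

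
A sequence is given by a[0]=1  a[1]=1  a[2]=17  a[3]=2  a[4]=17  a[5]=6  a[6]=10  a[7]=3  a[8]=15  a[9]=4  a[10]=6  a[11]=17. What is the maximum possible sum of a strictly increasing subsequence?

Let S[i] be the best sum of a strictly increasing subsequence ending at i:
i:      0  1  2  3  4  5  6  7  8  9 10 11
a[i]:   1  1 17  2 17  6 10  3 15  4  6 17
S:      1  1 18  3 20  9 19  6 34 10 16 51
Maximum is 51 (e.g. 1 + 2 + 6 + 10 + 15 + 17).

51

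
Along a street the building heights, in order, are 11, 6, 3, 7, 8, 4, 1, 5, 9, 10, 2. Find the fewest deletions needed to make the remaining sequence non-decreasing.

6

Fewest deletions = n − (longest non-decreasing subsequence).
Patience tails:
11 → extends → [11]
6 → replaces 11 → [6]
3 → replaces 6 → [3]
7 → extends → [3, 7]
8 → extends → [3, 7, 8]
4 → replaces 7 → [3, 4, 8]
1 → replaces 3 → [1, 4, 8]
5 → replaces 8 → [1, 4, 5]
9 → extends → [1, 4, 5, 9]
10 → extends → [1, 4, 5, 9, 10]
2 → replaces 4 → [1, 2, 5, 9, 10]
Longest non-decreasing subsequence has length 5, so deletions = 11 − 5 = 6.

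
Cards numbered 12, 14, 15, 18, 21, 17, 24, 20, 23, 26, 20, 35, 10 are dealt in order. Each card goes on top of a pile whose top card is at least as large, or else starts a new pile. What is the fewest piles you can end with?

8

Place each on the leftmost legal pile:
12 → new pile 1 (tops now [12])
14 → new pile 2 (tops now [12, 14])
15 → new pile 3 (tops now [12, 14, 15])
18 → new pile 4 (tops now [12, 14, 15, 18])
21 → new pile 5 (tops now [12, 14, 15, 18, 21])
17 → pile 4 (tops now [12, 14, 15, 17, 21])
24 → new pile 6 (tops now [12, 14, 15, 17, 21, 24])
20 → pile 5 (tops now [12, 14, 15, 17, 20, 24])
23 → pile 6 (tops now [12, 14, 15, 17, 20, 23])
26 → new pile 7 (tops now [12, 14, 15, 17, 20, 23, 26])
20 → pile 5 (tops now [12, 14, 15, 17, 20, 23, 26])
35 → new pile 8 (tops now [12, 14, 15, 17, 20, 23, 26, 35])
10 → pile 1 (tops now [10, 14, 15, 17, 20, 23, 26, 35])
Eight piles.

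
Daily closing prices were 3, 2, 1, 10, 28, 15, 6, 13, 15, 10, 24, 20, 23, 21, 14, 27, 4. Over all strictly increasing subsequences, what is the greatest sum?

111

Let S[i] be the best sum of a strictly increasing subsequence ending at i:
i:       1   2   3   4   5   6   7   8   9  10  11  12  13  14  15  16  17
a[i]:    3   2   1  10  28  15   6  13  15  10  24  20  23  21  14  27   4
S:       3   2   1  13  41  28   9  26  41  19  65  61  84  82  40 111   7
Maximum is 111 (e.g. 3 + 10 + 13 + 15 + 20 + 23 + 27).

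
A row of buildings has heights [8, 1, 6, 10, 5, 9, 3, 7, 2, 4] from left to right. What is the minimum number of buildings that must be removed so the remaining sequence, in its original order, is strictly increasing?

7

Fewest deletions = n − (longest strictly increasing subsequence).
Patience tails:
8 → extends → [8]
1 → replaces 8 → [1]
6 → extends → [1, 6]
10 → extends → [1, 6, 10]
5 → replaces 6 → [1, 5, 10]
9 → replaces 10 → [1, 5, 9]
3 → replaces 5 → [1, 3, 9]
7 → replaces 9 → [1, 3, 7]
2 → replaces 3 → [1, 2, 7]
4 → replaces 7 → [1, 2, 4]
Longest strictly increasing subsequence has length 3, so deletions = 10 − 3 = 7.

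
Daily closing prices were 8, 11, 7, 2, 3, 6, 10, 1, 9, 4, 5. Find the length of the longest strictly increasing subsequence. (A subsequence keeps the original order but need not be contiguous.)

Track the smallest tail for each achievable length (strict):
8 → extends → [8]
11 → extends → [8, 11]
7 → replaces 8 → [7, 11]
2 → replaces 7 → [2, 11]
3 → replaces 11 → [2, 3]
6 → extends → [2, 3, 6]
10 → extends → [2, 3, 6, 10]
1 → replaces 2 → [1, 3, 6, 10]
9 → replaces 10 → [1, 3, 6, 9]
4 → replaces 6 → [1, 3, 4, 9]
5 → replaces 9 → [1, 3, 4, 5]
Four tails, so the longest strictly increasing subsequence has length 4 (e.g. 2, 3, 6, 10).

4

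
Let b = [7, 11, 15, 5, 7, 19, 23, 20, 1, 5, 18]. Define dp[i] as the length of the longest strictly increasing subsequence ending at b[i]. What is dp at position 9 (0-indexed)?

dp[i] = 1 + max{dp[j] : j<i, b[j]<b[i]} (or 1 if no such j):
i:      0  1  2  3  4  5  6  7  8  9 10
b[i]:   7 11 15  5  7 19 23 20  1  5 18
dp:     1  2  3  1  2  4  5  5  1  2  4
At index 9 the value is 2.

2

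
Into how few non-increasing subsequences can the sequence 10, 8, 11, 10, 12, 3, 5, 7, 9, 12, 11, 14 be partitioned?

6

Place each on the leftmost legal pile:
10 → new pile 1 (tops now [10])
8 → pile 1 (tops now [8])
11 → new pile 2 (tops now [8, 11])
10 → pile 2 (tops now [8, 10])
12 → new pile 3 (tops now [8, 10, 12])
3 → pile 1 (tops now [3, 10, 12])
5 → pile 2 (tops now [3, 5, 12])
7 → pile 3 (tops now [3, 5, 7])
9 → new pile 4 (tops now [3, 5, 7, 9])
12 → new pile 5 (tops now [3, 5, 7, 9, 12])
11 → pile 5 (tops now [3, 5, 7, 9, 11])
14 → new pile 6 (tops now [3, 5, 7, 9, 11, 14])
Six piles.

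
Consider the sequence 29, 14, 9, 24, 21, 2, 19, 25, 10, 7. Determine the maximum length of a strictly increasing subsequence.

3

Let dp[i] be the length of the longest such subsequence ending at index i:
i:      1  2  3  4  5  6  7  8  9 10
a[i]:  29 14  9 24 21  2 19 25 10  7
dp:     1  1  1  2  2  1  2  3  2  2
Maximum dp value is 3.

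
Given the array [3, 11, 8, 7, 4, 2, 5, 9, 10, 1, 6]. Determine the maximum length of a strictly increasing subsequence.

5

Track the smallest tail for each achievable length (strict):
3 → extends → [3]
11 → extends → [3, 11]
8 → replaces 11 → [3, 8]
7 → replaces 8 → [3, 7]
4 → replaces 7 → [3, 4]
2 → replaces 3 → [2, 4]
5 → extends → [2, 4, 5]
9 → extends → [2, 4, 5, 9]
10 → extends → [2, 4, 5, 9, 10]
1 → replaces 2 → [1, 4, 5, 9, 10]
6 → replaces 9 → [1, 4, 5, 6, 10]
Five tails, so the longest strictly increasing subsequence has length 5 (e.g. 3, 4, 5, 9, 10).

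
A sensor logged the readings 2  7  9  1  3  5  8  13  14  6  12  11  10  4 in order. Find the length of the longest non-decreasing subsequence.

6

Let dp[i] be the length of the longest such subsequence ending at index i:
i:      1  2  3  4  5  6  7  8  9 10 11 12 13 14
a[i]:   2  7  9  1  3  5  8 13 14  6 12 11 10  4
dp:     1  2  3  1  2  3  4  5  6  4  5  5  5  3
Maximum dp value is 6.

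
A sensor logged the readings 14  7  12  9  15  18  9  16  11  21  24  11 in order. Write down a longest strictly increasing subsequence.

7, 12, 15, 18, 21, 24

Patience tails give the LIS length; then backtrack through the dp parents:
14 → extends → [14]
7 → replaces 14 → [7]
12 → extends → [7, 12]
9 → replaces 12 → [7, 9]
15 → extends → [7, 9, 15]
18 → extends → [7, 9, 15, 18]
9 → already a tail → [7, 9, 15, 18]
16 → replaces 18 → [7, 9, 15, 16]
11 → replaces 15 → [7, 9, 11, 16]
21 → extends → [7, 9, 11, 16, 21]
24 → extends → [7, 9, 11, 16, 21, 24]
11 → already a tail → [7, 9, 11, 16, 21, 24]
Length 6; one witness is 7, 12, 15, 18, 21, 24.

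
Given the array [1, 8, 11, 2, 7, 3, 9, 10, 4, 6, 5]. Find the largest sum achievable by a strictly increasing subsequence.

29

Let S[i] be the best sum of a strictly increasing subsequence ending at i:
i:      1  2  3  4  5  6  7  8  9 10 11
a[i]:   1  8 11  2  7  3  9 10  4  6  5
S:      1  9 20  3 10  6 19 29 10 16 15
Maximum is 29 (e.g. 1 + 2 + 7 + 9 + 10).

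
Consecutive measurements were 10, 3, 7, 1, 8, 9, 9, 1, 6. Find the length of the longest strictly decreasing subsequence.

Negate each value so 'decreasing' becomes 'increasing', then run patience tails on the negated sequence:
-10 → extends → [-10]
-3 → extends → [-10, -3]
-7 → replaces -3 → [-10, -7]
-1 → extends → [-10, -7, -1]
-8 → replaces -7 → [-10, -8, -1]
-9 → replaces -8 → [-10, -9, -1]
-9 → already a tail → [-10, -9, -1]
-1 → already a tail → [-10, -9, -1]
-6 → replaces -1 → [-10, -9, -6]
Three tails, so the longest strictly decreasing subsequence of the original has length 3.

3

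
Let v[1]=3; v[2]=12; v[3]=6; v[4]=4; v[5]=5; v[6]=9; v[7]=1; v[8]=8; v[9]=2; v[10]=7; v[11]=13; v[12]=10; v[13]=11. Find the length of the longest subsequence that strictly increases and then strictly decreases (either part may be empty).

6

inc[i] = longest strictly increasing subsequence ending at i; dec[i] = longest strictly decreasing subsequence starting at i:
i:      1  2  3  4  5  6  7  8  9 10 11 12 13
v[i]:   3 12  6  4  5  9  1  8  2  7 13 10 11
inc:    1  2  2  2  3  4  1  4  2  4  5  5  6
dec:    2  4  3  2  2  3  1  2  1  1  2  1  1
Best peak at i=6 (value 9): inc=4, dec=3, length 4+3−1 = 6.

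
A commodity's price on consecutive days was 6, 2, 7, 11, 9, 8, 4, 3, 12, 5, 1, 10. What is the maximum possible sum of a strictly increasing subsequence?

36

Let S[i] be the best sum of a strictly increasing subsequence ending at i:
i:      1  2  3  4  5  6  7  8  9 10 11 12
a[i]:   6  2  7 11  9  8  4  3 12  5  1 10
S:      6  2 13 24 22 21  6  5 36 11  1 32
Maximum is 36 (e.g. 6 + 7 + 11 + 12).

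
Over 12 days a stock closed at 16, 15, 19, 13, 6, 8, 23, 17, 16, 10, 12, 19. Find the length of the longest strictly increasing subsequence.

5

Track the smallest tail for each achievable length (strict):
16 → extends → [16]
15 → replaces 16 → [15]
19 → extends → [15, 19]
13 → replaces 15 → [13, 19]
6 → replaces 13 → [6, 19]
8 → replaces 19 → [6, 8]
23 → extends → [6, 8, 23]
17 → replaces 23 → [6, 8, 17]
16 → replaces 17 → [6, 8, 16]
10 → replaces 16 → [6, 8, 10]
12 → extends → [6, 8, 10, 12]
19 → extends → [6, 8, 10, 12, 19]
Five tails, so the longest strictly increasing subsequence has length 5 (e.g. 6, 8, 10, 12, 19).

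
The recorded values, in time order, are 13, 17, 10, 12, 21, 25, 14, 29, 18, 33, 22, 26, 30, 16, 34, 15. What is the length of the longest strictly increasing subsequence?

Track the smallest tail for each achievable length (strict):
13 → extends → [13]
17 → extends → [13, 17]
10 → replaces 13 → [10, 17]
12 → replaces 17 → [10, 12]
21 → extends → [10, 12, 21]
25 → extends → [10, 12, 21, 25]
14 → replaces 21 → [10, 12, 14, 25]
29 → extends → [10, 12, 14, 25, 29]
18 → replaces 25 → [10, 12, 14, 18, 29]
33 → extends → [10, 12, 14, 18, 29, 33]
22 → replaces 29 → [10, 12, 14, 18, 22, 33]
26 → replaces 33 → [10, 12, 14, 18, 22, 26]
30 → extends → [10, 12, 14, 18, 22, 26, 30]
16 → replaces 18 → [10, 12, 14, 16, 22, 26, 30]
34 → extends → [10, 12, 14, 16, 22, 26, 30, 34]
15 → replaces 16 → [10, 12, 14, 15, 22, 26, 30, 34]
Eight tails, so the longest strictly increasing subsequence has length 8 (e.g. 10, 12, 14, 18, 22, 26, 30, 34).

8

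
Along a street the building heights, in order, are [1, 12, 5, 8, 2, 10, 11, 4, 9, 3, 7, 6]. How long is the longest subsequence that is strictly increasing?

Track the smallest tail for each achievable length (strict):
1 → extends → [1]
12 → extends → [1, 12]
5 → replaces 12 → [1, 5]
8 → extends → [1, 5, 8]
2 → replaces 5 → [1, 2, 8]
10 → extends → [1, 2, 8, 10]
11 → extends → [1, 2, 8, 10, 11]
4 → replaces 8 → [1, 2, 4, 10, 11]
9 → replaces 10 → [1, 2, 4, 9, 11]
3 → replaces 4 → [1, 2, 3, 9, 11]
7 → replaces 9 → [1, 2, 3, 7, 11]
6 → replaces 7 → [1, 2, 3, 6, 11]
Five tails, so the longest strictly increasing subsequence has length 5 (e.g. 1, 5, 8, 10, 11).

5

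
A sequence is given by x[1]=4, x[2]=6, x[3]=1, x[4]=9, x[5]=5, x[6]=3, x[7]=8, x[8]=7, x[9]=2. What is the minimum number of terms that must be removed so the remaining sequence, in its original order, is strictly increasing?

Fewest deletions = n − (longest strictly increasing subsequence).
i:     1 2 3 4 5 6 7 8 9
x[i]:  4 6 1 9 5 3 8 7 2
dp:    1 2 1 3 2 2 3 3 2
max dp = 3, so deletions = 9 − 3 = 6.

6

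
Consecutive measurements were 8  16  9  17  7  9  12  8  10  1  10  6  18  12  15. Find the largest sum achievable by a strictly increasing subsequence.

Let S[i] be the best sum of a strictly increasing subsequence ending at i:
i:      1  2  3  4  5  6  7  8  9 10 11 12 13 14 15
a[i]:   8 16  9 17  7  9 12  8 10  1 10  6 18 12 15
S:      8 24 17 41  7 17 29 15 27  1 27  7 59 39 54
Maximum is 59 (e.g. 8 + 16 + 17 + 18).

59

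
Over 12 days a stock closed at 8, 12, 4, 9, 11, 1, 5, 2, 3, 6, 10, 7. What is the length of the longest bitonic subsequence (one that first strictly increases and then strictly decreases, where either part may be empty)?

inc[i] = longest strictly increasing subsequence ending at i; dec[i] = longest strictly decreasing subsequence starting at i:
i:      1  2  3  4  5  6  7  8  9 10 11 12
a[i]:   8 12  4  9 11  1  5  2  3  6 10  7
inc:    1  2  1  2  3  1  2  2  3  4  5  5
dec:    3  4  2  3  3  1  2  1  1  1  2  1
Best peak at i=11 (value 10): inc=5, dec=2, length 5+2−1 = 6.

6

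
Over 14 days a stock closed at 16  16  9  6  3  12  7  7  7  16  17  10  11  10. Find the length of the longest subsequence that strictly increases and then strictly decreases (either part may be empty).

inc[i] = longest strictly increasing subsequence ending at i; dec[i] = longest strictly decreasing subsequence starting at i:
i:      1  2  3  4  5  6  7  8  9 10 11 12 13 14
a[i]:  16 16  9  6  3 12  7  7  7 16 17 10 11 10
inc:    1  1  1  1  1  2  2  2  2  3  4  3  4  3
dec:    4  4  3  2  1  3  1  1  1  3  3  1  2  1
Best peak at i=11 (value 17): inc=4, dec=3, length 4+3−1 = 6.

6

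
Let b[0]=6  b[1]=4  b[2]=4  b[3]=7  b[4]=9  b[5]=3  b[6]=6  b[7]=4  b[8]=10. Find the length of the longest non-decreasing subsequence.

Track the smallest tail for each achievable length (allowing ties):
6 → extends → [6]
4 → replaces 6 → [4]
4 → extends → [4, 4]
7 → extends → [4, 4, 7]
9 → extends → [4, 4, 7, 9]
3 → replaces 4 → [3, 4, 7, 9]
6 → replaces 7 → [3, 4, 6, 9]
4 → replaces 6 → [3, 4, 4, 9]
10 → extends → [3, 4, 4, 9, 10]
Five tails, so the longest non-decreasing subsequence has length 5 (e.g. 4, 4, 7, 9, 10).

5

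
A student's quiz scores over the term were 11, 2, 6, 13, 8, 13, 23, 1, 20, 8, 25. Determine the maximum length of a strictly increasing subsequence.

6

Track the smallest tail for each achievable length (strict):
11 → extends → [11]
2 → replaces 11 → [2]
6 → extends → [2, 6]
13 → extends → [2, 6, 13]
8 → replaces 13 → [2, 6, 8]
13 → extends → [2, 6, 8, 13]
23 → extends → [2, 6, 8, 13, 23]
1 → replaces 2 → [1, 6, 8, 13, 23]
20 → replaces 23 → [1, 6, 8, 13, 20]
8 → already a tail → [1, 6, 8, 13, 20]
25 → extends → [1, 6, 8, 13, 20, 25]
Six tails, so the longest strictly increasing subsequence has length 6 (e.g. 2, 6, 8, 13, 23, 25).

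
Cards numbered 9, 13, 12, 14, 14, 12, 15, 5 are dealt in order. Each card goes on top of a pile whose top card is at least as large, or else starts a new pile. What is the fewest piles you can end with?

4

Place each on the leftmost legal pile:
9 → new pile 1 (tops now [9])
13 → new pile 2 (tops now [9, 13])
12 → pile 2 (tops now [9, 12])
14 → new pile 3 (tops now [9, 12, 14])
14 → pile 3 (tops now [9, 12, 14])
12 → pile 2 (tops now [9, 12, 14])
15 → new pile 4 (tops now [9, 12, 14, 15])
5 → pile 1 (tops now [5, 12, 14, 15])
Four piles.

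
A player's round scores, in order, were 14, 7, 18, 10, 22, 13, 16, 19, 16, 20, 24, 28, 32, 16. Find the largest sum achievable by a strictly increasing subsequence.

169

Let S[i] be the best sum of a strictly increasing subsequence ending at i:
i:       1   2   3   4   5   6   7   8   9  10  11  12  13  14
a[i]:   14   7  18  10  22  13  16  19  16  20  24  28  32  16
S:      14   7  32  17  54  30  46  65  46  85 109 137 169  46
Maximum is 169 (e.g. 7 + 10 + 13 + 16 + 19 + 20 + 24 + 28 + 32).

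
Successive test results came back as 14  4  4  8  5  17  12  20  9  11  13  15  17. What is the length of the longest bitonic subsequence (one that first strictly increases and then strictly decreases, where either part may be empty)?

7

inc[i] = longest strictly increasing subsequence ending at i; dec[i] = longest strictly decreasing subsequence starting at i:
i:      1  2  3  4  5  6  7  8  9 10 11 12 13
a[i]:  14  4  4  8  5 17 12 20  9 11 13 15 17
inc:    1  1  1  2  2  3  3  4  3  4  5  6  7
dec:    3  1  1  2  1  3  2  2  1  1  1  1  1
Best peak at i=13 (value 17): inc=7, dec=1, length 7+1−1 = 7.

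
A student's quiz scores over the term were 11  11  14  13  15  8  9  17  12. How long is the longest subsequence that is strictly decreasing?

3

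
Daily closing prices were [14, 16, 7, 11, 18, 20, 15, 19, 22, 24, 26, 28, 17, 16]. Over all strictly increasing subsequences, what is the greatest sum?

168

Let S[i] be the best sum of a strictly increasing subsequence ending at i:
i:       1   2   3   4   5   6   7   8   9  10  11  12  13  14
a[i]:   14  16   7  11  18  20  15  19  22  24  26  28  17  16
S:      14  30   7  18  48  68  33  67  90 114 140 168  50  49
Maximum is 168 (e.g. 14 + 16 + 18 + 20 + 22 + 24 + 26 + 28).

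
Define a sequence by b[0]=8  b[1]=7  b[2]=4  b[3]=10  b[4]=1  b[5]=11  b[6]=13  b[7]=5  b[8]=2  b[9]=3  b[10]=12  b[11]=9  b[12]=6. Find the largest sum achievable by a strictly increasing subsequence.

Let S[i] be the best sum of a strictly increasing subsequence ending at i:
i:      0  1  2  3  4  5  6  7  8  9 10 11 12
b[i]:   8  7  4 10  1 11 13  5  2  3 12  9  6
S:      8  7  4 18  1 29 42  9  3  6 41 18 15
Maximum is 42 (e.g. 8 + 10 + 11 + 13).

42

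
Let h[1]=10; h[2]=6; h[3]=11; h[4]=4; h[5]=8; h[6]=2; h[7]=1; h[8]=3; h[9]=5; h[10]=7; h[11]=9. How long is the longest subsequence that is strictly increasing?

5

Track the smallest tail for each achievable length (strict):
10 → extends → [10]
6 → replaces 10 → [6]
11 → extends → [6, 11]
4 → replaces 6 → [4, 11]
8 → replaces 11 → [4, 8]
2 → replaces 4 → [2, 8]
1 → replaces 2 → [1, 8]
3 → replaces 8 → [1, 3]
5 → extends → [1, 3, 5]
7 → extends → [1, 3, 5, 7]
9 → extends → [1, 3, 5, 7, 9]
Five tails, so the longest strictly increasing subsequence has length 5 (e.g. 2, 3, 5, 7, 9).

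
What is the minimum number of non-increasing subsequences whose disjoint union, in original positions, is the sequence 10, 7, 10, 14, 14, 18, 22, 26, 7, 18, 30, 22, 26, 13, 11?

7

Place each on the leftmost legal pile:
10 → new pile 1 (tops now [10])
7 → pile 1 (tops now [7])
10 → new pile 2 (tops now [7, 10])
14 → new pile 3 (tops now [7, 10, 14])
14 → pile 3 (tops now [7, 10, 14])
18 → new pile 4 (tops now [7, 10, 14, 18])
22 → new pile 5 (tops now [7, 10, 14, 18, 22])
26 → new pile 6 (tops now [7, 10, 14, 18, 22, 26])
7 → pile 1 (tops now [7, 10, 14, 18, 22, 26])
18 → pile 4 (tops now [7, 10, 14, 18, 22, 26])
30 → new pile 7 (tops now [7, 10, 14, 18, 22, 26, 30])
22 → pile 5 (tops now [7, 10, 14, 18, 22, 26, 30])
26 → pile 6 (tops now [7, 10, 14, 18, 22, 26, 30])
13 → pile 3 (tops now [7, 10, 13, 18, 22, 26, 30])
11 → pile 3 (tops now [7, 10, 11, 18, 22, 26, 30])
Seven piles.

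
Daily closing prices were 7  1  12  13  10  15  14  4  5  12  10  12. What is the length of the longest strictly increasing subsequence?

5

Track the smallest tail for each achievable length (strict):
7 → extends → [7]
1 → replaces 7 → [1]
12 → extends → [1, 12]
13 → extends → [1, 12, 13]
10 → replaces 12 → [1, 10, 13]
15 → extends → [1, 10, 13, 15]
14 → replaces 15 → [1, 10, 13, 14]
4 → replaces 10 → [1, 4, 13, 14]
5 → replaces 13 → [1, 4, 5, 14]
12 → replaces 14 → [1, 4, 5, 12]
10 → replaces 12 → [1, 4, 5, 10]
12 → extends → [1, 4, 5, 10, 12]
Five tails, so the longest strictly increasing subsequence has length 5 (e.g. 1, 4, 5, 10, 12).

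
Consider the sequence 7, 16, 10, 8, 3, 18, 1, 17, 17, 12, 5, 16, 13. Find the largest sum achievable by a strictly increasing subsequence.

45

Let S[i] be the best sum of a strictly increasing subsequence ending at i:
i:      1  2  3  4  5  6  7  8  9 10 11 12 13
a[i]:   7 16 10  8  3 18  1 17 17 12  5 16 13
S:      7 23 17 15  3 41  1 40 40 29  8 45 42
Maximum is 45 (e.g. 7 + 10 + 12 + 16).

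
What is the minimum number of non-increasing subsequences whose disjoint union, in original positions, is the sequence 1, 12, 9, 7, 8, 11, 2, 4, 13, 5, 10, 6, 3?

5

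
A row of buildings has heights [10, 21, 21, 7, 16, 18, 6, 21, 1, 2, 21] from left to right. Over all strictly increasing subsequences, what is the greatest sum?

65

Let S[i] be the best sum of a strictly increasing subsequence ending at i:
i:      1  2  3  4  5  6  7  8  9 10 11
a[i]:  10 21 21  7 16 18  6 21  1  2 21
S:     10 31 31  7 26 44  6 65  1  3 65
Maximum is 65 (e.g. 10 + 16 + 18 + 21).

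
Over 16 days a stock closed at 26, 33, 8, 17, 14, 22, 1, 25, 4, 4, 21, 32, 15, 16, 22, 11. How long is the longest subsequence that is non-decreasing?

6

Track the smallest tail for each achievable length (allowing ties):
26 → extends → [26]
33 → extends → [26, 33]
8 → replaces 26 → [8, 33]
17 → replaces 33 → [8, 17]
14 → replaces 17 → [8, 14]
22 → extends → [8, 14, 22]
1 → replaces 8 → [1, 14, 22]
25 → extends → [1, 14, 22, 25]
4 → replaces 14 → [1, 4, 22, 25]
4 → replaces 22 → [1, 4, 4, 25]
21 → replaces 25 → [1, 4, 4, 21]
32 → extends → [1, 4, 4, 21, 32]
15 → replaces 21 → [1, 4, 4, 15, 32]
16 → replaces 32 → [1, 4, 4, 15, 16]
22 → extends → [1, 4, 4, 15, 16, 22]
11 → replaces 15 → [1, 4, 4, 11, 16, 22]
Six tails, so the longest non-decreasing subsequence has length 6 (e.g. 1, 4, 4, 15, 16, 22).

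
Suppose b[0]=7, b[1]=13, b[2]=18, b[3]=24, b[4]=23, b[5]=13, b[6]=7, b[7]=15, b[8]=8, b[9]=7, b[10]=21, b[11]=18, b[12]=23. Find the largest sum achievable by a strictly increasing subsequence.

Let S[i] be the best sum of a strictly increasing subsequence ending at i:
i:      0  1  2  3  4  5  6  7  8  9 10 11 12
b[i]:   7 13 18 24 23 13  7 15  8  7 21 18 23
S:      7 20 38 62 61 20  7 35 15  7 59 53 82
Maximum is 82 (e.g. 7 + 13 + 18 + 21 + 23).

82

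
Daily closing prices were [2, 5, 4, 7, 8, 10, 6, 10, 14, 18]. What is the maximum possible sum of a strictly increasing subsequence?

64

Let S[i] be the best sum of a strictly increasing subsequence ending at i:
i:      1  2  3  4  5  6  7  8  9 10
a[i]:   2  5  4  7  8 10  6 10 14 18
S:      2  7  6 14 22 32 13 32 46 64
Maximum is 64 (e.g. 2 + 5 + 7 + 8 + 10 + 14 + 18).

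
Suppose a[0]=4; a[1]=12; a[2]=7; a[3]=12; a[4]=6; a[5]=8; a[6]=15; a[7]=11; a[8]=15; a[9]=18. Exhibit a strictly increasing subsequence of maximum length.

Patience tails give the LIS length; then backtrack through the dp parents:
4 → extends → [4]
12 → extends → [4, 12]
7 → replaces 12 → [4, 7]
12 → extends → [4, 7, 12]
6 → replaces 7 → [4, 6, 12]
8 → replaces 12 → [4, 6, 8]
15 → extends → [4, 6, 8, 15]
11 → replaces 15 → [4, 6, 8, 11]
15 → extends → [4, 6, 8, 11, 15]
18 → extends → [4, 6, 8, 11, 15, 18]
Length 6; one witness is 4, 7, 8, 11, 15, 18.

4, 7, 8, 11, 15, 18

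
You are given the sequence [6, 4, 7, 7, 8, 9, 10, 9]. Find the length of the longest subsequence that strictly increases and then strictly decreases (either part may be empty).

6

inc[i] = longest strictly increasing subsequence ending at i; dec[i] = longest strictly decreasing subsequence starting at i:
i:      1  2  3  4  5  6  7  8
a[i]:   6  4  7  7  8  9 10  9
inc:    1  1  2  2  3  4  5  4
dec:    2  1  1  1  1  1  2  1
Best peak at i=7 (value 10): inc=5, dec=2, length 5+2−1 = 6.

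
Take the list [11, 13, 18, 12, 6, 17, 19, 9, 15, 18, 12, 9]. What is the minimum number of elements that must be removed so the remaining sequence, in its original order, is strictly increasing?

Fewest deletions = n − (longest strictly increasing subsequence).
i:      1  2  3  4  5  6  7  8  9 10 11 12
a[i]:  11 13 18 12  6 17 19  9 15 18 12  9
dp:     1  2  3  2  1  3  4  2  3  4  3  2
max dp = 4, so deletions = 12 − 4 = 8.

8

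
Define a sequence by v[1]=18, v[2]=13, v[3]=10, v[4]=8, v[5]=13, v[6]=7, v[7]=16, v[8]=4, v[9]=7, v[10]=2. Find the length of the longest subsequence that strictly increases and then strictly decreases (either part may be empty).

7

inc[i] = longest strictly increasing subsequence ending at i; dec[i] = longest strictly decreasing subsequence starting at i:
i:      1  2  3  4  5  6  7  8  9 10
v[i]:  18 13 10  8 13  7 16  4  7  2
inc:    1  1  1  1  2  1  3  1  2  1
dec:    7  6  5  4  4  3  3  2  2  1
Best peak at i=1 (value 18): inc=1, dec=7, length 1+7−1 = 7.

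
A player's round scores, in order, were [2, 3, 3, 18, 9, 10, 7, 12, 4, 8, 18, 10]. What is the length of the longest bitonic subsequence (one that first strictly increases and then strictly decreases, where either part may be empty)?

inc[i] = longest strictly increasing subsequence ending at i; dec[i] = longest strictly decreasing subsequence starting at i:
i:      1  2  3  4  5  6  7  8  9 10 11 12
a[i]:   2  3  3 18  9 10  7 12  4  8 18 10
inc:    1  2  2  3  3  4  3  5  3  4  6  5
dec:    1  1  1  4  3  3  2  2  1  1  2  1
Best peak at i=11 (value 18): inc=6, dec=2, length 6+2−1 = 7.

7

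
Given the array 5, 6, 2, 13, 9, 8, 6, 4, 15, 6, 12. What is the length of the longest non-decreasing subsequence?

5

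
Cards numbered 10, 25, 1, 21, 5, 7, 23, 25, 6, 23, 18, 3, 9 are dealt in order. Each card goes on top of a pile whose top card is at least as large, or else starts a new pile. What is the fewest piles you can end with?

5

Place each on the leftmost legal pile:
10 → new pile 1 (tops now [10])
25 → new pile 2 (tops now [10, 25])
1 → pile 1 (tops now [1, 25])
21 → pile 2 (tops now [1, 21])
5 → pile 2 (tops now [1, 5])
7 → new pile 3 (tops now [1, 5, 7])
23 → new pile 4 (tops now [1, 5, 7, 23])
25 → new pile 5 (tops now [1, 5, 7, 23, 25])
6 → pile 3 (tops now [1, 5, 6, 23, 25])
23 → pile 4 (tops now [1, 5, 6, 23, 25])
18 → pile 4 (tops now [1, 5, 6, 18, 25])
3 → pile 2 (tops now [1, 3, 6, 18, 25])
9 → pile 4 (tops now [1, 3, 6, 9, 25])
Five piles.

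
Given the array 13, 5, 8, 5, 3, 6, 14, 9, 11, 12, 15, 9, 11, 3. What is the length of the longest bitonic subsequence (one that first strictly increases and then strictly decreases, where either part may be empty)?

inc[i] = longest strictly increasing subsequence ending at i; dec[i] = longest strictly decreasing subsequence starting at i:
i:      1  2  3  4  5  6  7  8  9 10 11 12 13 14
a[i]:  13  5  8  5  3  6 14  9 11 12 15  9 11  3
inc:    1  1  2  1  1  2  3  3  4  5  6  3  4  1
dec:    4  2  3  2  1  2  4  2  3  3  3  2  2  1
Best peak at i=11 (value 15): inc=6, dec=3, length 6+3−1 = 8.

8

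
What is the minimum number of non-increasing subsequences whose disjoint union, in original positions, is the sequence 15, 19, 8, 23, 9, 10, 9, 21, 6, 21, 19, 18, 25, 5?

The minimum number of non-increasing subsequences covering a sequence equals the length of its longest strictly increasing subsequence.
LIS length is 5 (e.g. 8, 9, 10, 21, 25), so 5 piles are needed.

5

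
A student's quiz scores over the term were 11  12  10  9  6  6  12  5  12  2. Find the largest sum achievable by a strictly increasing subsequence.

Let S[i] be the best sum of a strictly increasing subsequence ending at i:
i:      1  2  3  4  5  6  7  8  9 10
a[i]:  11 12 10  9  6  6 12  5 12  2
S:     11 23 10  9  6  6 23  5 23  2
Maximum is 23 (e.g. 11 + 12).

23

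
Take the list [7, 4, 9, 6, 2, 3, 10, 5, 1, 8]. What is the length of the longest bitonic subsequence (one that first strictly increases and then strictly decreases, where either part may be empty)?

5

inc[i] = longest strictly increasing subsequence ending at i; dec[i] = longest strictly decreasing subsequence starting at i:
i:      1  2  3  4  5  6  7  8  9 10
a[i]:   7  4  9  6  2  3 10  5  1  8
inc:    1  1  2  2  1  2  3  3  1  4
dec:    4  3  4  3  2  2  3  2  1  1
Best peak at i=3 (value 9): inc=2, dec=4, length 2+4−1 = 5.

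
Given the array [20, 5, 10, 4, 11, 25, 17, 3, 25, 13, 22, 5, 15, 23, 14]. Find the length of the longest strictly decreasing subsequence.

4

Negate each value so 'decreasing' becomes 'increasing', then run patience tails on the negated sequence:
-20 → extends → [-20]
-5 → extends → [-20, -5]
-10 → replaces -5 → [-20, -10]
-4 → extends → [-20, -10, -4]
-11 → replaces -10 → [-20, -11, -4]
-25 → replaces -20 → [-25, -11, -4]
-17 → replaces -11 → [-25, -17, -4]
-3 → extends → [-25, -17, -4, -3]
-25 → already a tail → [-25, -17, -4, -3]
-13 → replaces -4 → [-25, -17, -13, -3]
-22 → replaces -17 → [-25, -22, -13, -3]
-5 → replaces -3 → [-25, -22, -13, -5]
-15 → replaces -13 → [-25, -22, -15, -5]
-23 → replaces -22 → [-25, -23, -15, -5]
-14 → replaces -5 → [-25, -23, -15, -14]
Four tails, so the longest strictly decreasing subsequence of the original has length 4.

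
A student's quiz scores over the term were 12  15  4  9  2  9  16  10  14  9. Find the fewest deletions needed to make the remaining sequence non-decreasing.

5

Fewest deletions = n − (longest non-decreasing subsequence).
i:      1  2  3  4  5  6  7  8  9 10
a[i]:  12 15  4  9  2  9 16 10 14  9
dp:     1  2  1  2  1  3  4  4  5  4
max dp = 5, so deletions = 10 − 5 = 5.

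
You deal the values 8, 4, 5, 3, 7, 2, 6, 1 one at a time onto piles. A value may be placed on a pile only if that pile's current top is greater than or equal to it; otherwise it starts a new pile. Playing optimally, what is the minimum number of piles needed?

Place each on the leftmost legal pile:
8 → new pile 1 (tops now [8])
4 → pile 1 (tops now [4])
5 → new pile 2 (tops now [4, 5])
3 → pile 1 (tops now [3, 5])
7 → new pile 3 (tops now [3, 5, 7])
2 → pile 1 (tops now [2, 5, 7])
6 → pile 3 (tops now [2, 5, 6])
1 → pile 1 (tops now [1, 5, 6])
Three piles.

3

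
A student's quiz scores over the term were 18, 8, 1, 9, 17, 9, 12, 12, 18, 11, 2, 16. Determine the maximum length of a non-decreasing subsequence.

6

Let dp[i] be the length of the longest such subsequence ending at index i:
i:      1  2  3  4  5  6  7  8  9 10 11 12
a[i]:  18  8  1  9 17  9 12 12 18 11  2 16
dp:     1  1  1  2  3  3  4  5  6  4  2  6
Maximum dp value is 6.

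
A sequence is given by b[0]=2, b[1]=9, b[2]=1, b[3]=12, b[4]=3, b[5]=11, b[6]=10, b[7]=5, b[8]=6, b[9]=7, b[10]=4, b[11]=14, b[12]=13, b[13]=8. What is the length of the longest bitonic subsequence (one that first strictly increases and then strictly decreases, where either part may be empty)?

inc[i] = longest strictly increasing subsequence ending at i; dec[i] = longest strictly decreasing subsequence starting at i:
i:      0  1  2  3  4  5  6  7  8  9 10 11 12 13
b[i]:   2  9  1 12  3 11 10  5  6  7  4 14 13  8
inc:    1  2  1  3  2  3  3  3  4  5  3  6  6  6
dec:    2  3  1  5  1  4  3  2  2  2  1  3  2  1
Best peak at i=11 (value 14): inc=6, dec=3, length 6+3−1 = 8.

8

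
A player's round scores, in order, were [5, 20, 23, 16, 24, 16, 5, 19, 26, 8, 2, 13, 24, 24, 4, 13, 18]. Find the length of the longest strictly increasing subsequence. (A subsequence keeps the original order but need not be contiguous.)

5

Track the smallest tail for each achievable length (strict):
5 → extends → [5]
20 → extends → [5, 20]
23 → extends → [5, 20, 23]
16 → replaces 20 → [5, 16, 23]
24 → extends → [5, 16, 23, 24]
16 → already a tail → [5, 16, 23, 24]
5 → already a tail → [5, 16, 23, 24]
19 → replaces 23 → [5, 16, 19, 24]
26 → extends → [5, 16, 19, 24, 26]
8 → replaces 16 → [5, 8, 19, 24, 26]
2 → replaces 5 → [2, 8, 19, 24, 26]
13 → replaces 19 → [2, 8, 13, 24, 26]
24 → already a tail → [2, 8, 13, 24, 26]
24 → already a tail → [2, 8, 13, 24, 26]
4 → replaces 8 → [2, 4, 13, 24, 26]
13 → already a tail → [2, 4, 13, 24, 26]
18 → replaces 24 → [2, 4, 13, 18, 26]
Five tails, so the longest strictly increasing subsequence has length 5 (e.g. 5, 20, 23, 24, 26).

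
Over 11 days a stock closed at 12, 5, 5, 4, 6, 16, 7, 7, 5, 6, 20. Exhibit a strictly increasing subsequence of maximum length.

5, 6, 16, 20

Patience tails give the LIS length; then backtrack through the dp parents:
12 → extends → [12]
5 → replaces 12 → [5]
5 → already a tail → [5]
4 → replaces 5 → [4]
6 → extends → [4, 6]
16 → extends → [4, 6, 16]
7 → replaces 16 → [4, 6, 7]
7 → already a tail → [4, 6, 7]
5 → replaces 6 → [4, 5, 7]
6 → replaces 7 → [4, 5, 6]
20 → extends → [4, 5, 6, 20]
Length 4; one witness is 5, 6, 16, 20.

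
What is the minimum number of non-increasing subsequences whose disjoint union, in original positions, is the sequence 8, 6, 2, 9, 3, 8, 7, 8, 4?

4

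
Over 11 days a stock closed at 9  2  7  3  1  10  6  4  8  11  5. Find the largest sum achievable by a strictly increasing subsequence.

Let S[i] be the best sum of a strictly increasing subsequence ending at i:
i:      1  2  3  4  5  6  7  8  9 10 11
a[i]:   9  2  7  3  1 10  6  4  8 11  5
S:      9  2  9  5  1 19 11  9 19 30 14
Maximum is 30 (e.g. 2 + 3 + 6 + 8 + 11).

30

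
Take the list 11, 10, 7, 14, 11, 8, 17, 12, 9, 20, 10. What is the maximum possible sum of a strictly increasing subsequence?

Let S[i] be the best sum of a strictly increasing subsequence ending at i:
i:      1  2  3  4  5  6  7  8  9 10 11
a[i]:  11 10  7 14 11  8 17 12  9 20 10
S:     11 10  7 25 21 15 42 33 24 62 34
Maximum is 62 (e.g. 11 + 14 + 17 + 20).

62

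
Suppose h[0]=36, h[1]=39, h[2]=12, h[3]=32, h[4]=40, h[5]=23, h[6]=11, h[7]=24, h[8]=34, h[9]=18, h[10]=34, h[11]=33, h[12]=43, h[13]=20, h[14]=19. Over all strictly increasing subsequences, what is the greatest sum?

158

Let S[i] be the best sum of a strictly increasing subsequence ending at i:
i:       0   1   2   3   4   5   6   7   8   9  10  11  12  13  14
h[i]:   36  39  12  32  40  23  11  24  34  18  34  33  43  20  19
S:      36  75  12  44 115  35  11  59  93  30  93  92 158  50  49
Maximum is 158 (e.g. 36 + 39 + 40 + 43).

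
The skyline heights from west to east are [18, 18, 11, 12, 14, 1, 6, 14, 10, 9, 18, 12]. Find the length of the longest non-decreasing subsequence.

5

Track the smallest tail for each achievable length (allowing ties):
18 → extends → [18]
18 → extends → [18, 18]
11 → replaces 18 → [11, 18]
12 → replaces 18 → [11, 12]
14 → extends → [11, 12, 14]
1 → replaces 11 → [1, 12, 14]
6 → replaces 12 → [1, 6, 14]
14 → extends → [1, 6, 14, 14]
10 → replaces 14 → [1, 6, 10, 14]
9 → replaces 10 → [1, 6, 9, 14]
18 → extends → [1, 6, 9, 14, 18]
12 → replaces 14 → [1, 6, 9, 12, 18]
Five tails, so the longest non-decreasing subsequence has length 5 (e.g. 11, 12, 14, 14, 18).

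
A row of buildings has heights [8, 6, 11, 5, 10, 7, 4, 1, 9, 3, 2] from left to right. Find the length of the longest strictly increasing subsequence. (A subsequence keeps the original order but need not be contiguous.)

3

Track the smallest tail for each achievable length (strict):
8 → extends → [8]
6 → replaces 8 → [6]
11 → extends → [6, 11]
5 → replaces 6 → [5, 11]
10 → replaces 11 → [5, 10]
7 → replaces 10 → [5, 7]
4 → replaces 5 → [4, 7]
1 → replaces 4 → [1, 7]
9 → extends → [1, 7, 9]
3 → replaces 7 → [1, 3, 9]
2 → replaces 3 → [1, 2, 9]
Three tails, so the longest strictly increasing subsequence has length 3 (e.g. 6, 7, 9).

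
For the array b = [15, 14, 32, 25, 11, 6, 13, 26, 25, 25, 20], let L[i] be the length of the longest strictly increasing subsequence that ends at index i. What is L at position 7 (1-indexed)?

dp[i] = 1 + max{dp[j] : j<i, b[j]<b[i]} (or 1 if no such j):
i:      1  2  3  4  5  6  7  8  9 10 11
b[i]:  15 14 32 25 11  6 13 26 25 25 20
dp:     1  1  2  2  1  1  2  3  3  3  3
At index 7 the value is 2.

2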